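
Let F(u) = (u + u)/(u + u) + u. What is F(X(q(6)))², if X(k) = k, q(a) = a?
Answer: 49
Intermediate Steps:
F(u) = 1 + u (F(u) = (2*u)/((2*u)) + u = (2*u)*(1/(2*u)) + u = 1 + u)
F(X(q(6)))² = (1 + 6)² = 7² = 49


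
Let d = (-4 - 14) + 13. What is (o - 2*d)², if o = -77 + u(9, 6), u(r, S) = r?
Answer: 3364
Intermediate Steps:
d = -5 (d = -18 + 13 = -5)
o = -68 (o = -77 + 9 = -68)
(o - 2*d)² = (-68 - 2*(-5))² = (-68 + 10)² = (-58)² = 3364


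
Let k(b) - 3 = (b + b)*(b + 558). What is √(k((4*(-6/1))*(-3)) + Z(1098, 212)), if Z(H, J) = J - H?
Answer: √89837 ≈ 299.73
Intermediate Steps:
k(b) = 3 + 2*b*(558 + b) (k(b) = 3 + (b + b)*(b + 558) = 3 + (2*b)*(558 + b) = 3 + 2*b*(558 + b))
√(k((4*(-6/1))*(-3)) + Z(1098, 212)) = √((3 + 2*((4*(-6/1))*(-3))² + 1116*((4*(-6/1))*(-3))) + (212 - 1*1098)) = √((3 + 2*((4*(-6*1))*(-3))² + 1116*((4*(-6*1))*(-3))) + (212 - 1098)) = √((3 + 2*((4*(-6))*(-3))² + 1116*((4*(-6))*(-3))) - 886) = √((3 + 2*(-24*(-3))² + 1116*(-24*(-3))) - 886) = √((3 + 2*72² + 1116*72) - 886) = √((3 + 2*5184 + 80352) - 886) = √((3 + 10368 + 80352) - 886) = √(90723 - 886) = √89837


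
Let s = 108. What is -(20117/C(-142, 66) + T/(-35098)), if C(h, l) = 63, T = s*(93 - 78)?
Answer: -50426029/157941 ≈ -319.27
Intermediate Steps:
T = 1620 (T = 108*(93 - 78) = 108*15 = 1620)
-(20117/C(-142, 66) + T/(-35098)) = -(20117/63 + 1620/(-35098)) = -(20117*(1/63) + 1620*(-1/35098)) = -(20117/63 - 810/17549) = -1*50426029/157941 = -50426029/157941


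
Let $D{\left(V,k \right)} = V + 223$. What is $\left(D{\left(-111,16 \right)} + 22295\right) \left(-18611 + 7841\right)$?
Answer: $-241323390$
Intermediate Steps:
$D{\left(V,k \right)} = 223 + V$
$\left(D{\left(-111,16 \right)} + 22295\right) \left(-18611 + 7841\right) = \left(\left(223 - 111\right) + 22295\right) \left(-18611 + 7841\right) = \left(112 + 22295\right) \left(-10770\right) = 22407 \left(-10770\right) = -241323390$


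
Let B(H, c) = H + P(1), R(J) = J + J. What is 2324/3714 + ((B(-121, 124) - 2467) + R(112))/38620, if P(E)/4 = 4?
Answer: 10129051/17929335 ≈ 0.56494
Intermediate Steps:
P(E) = 16 (P(E) = 4*4 = 16)
R(J) = 2*J
B(H, c) = 16 + H (B(H, c) = H + 16 = 16 + H)
2324/3714 + ((B(-121, 124) - 2467) + R(112))/38620 = 2324/3714 + (((16 - 121) - 2467) + 2*112)/38620 = 2324*(1/3714) + ((-105 - 2467) + 224)*(1/38620) = 1162/1857 + (-2572 + 224)*(1/38620) = 1162/1857 - 2348*1/38620 = 1162/1857 - 587/9655 = 10129051/17929335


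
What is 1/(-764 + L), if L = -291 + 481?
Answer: -1/574 ≈ -0.0017422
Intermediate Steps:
L = 190
1/(-764 + L) = 1/(-764 + 190) = 1/(-574) = -1/574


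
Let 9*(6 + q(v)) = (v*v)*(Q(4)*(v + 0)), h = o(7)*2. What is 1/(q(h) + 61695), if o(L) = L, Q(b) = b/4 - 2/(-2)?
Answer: 9/560689 ≈ 1.6052e-5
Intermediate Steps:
Q(b) = 1 + b/4 (Q(b) = b*(¼) - 2*(-½) = b/4 + 1 = 1 + b/4)
h = 14 (h = 7*2 = 14)
q(v) = -6 + 2*v³/9 (q(v) = -6 + ((v*v)*((1 + (¼)*4)*(v + 0)))/9 = -6 + (v²*((1 + 1)*v))/9 = -6 + (v²*(2*v))/9 = -6 + (2*v³)/9 = -6 + 2*v³/9)
1/(q(h) + 61695) = 1/((-6 + (2/9)*14³) + 61695) = 1/((-6 + (2/9)*2744) + 61695) = 1/((-6 + 5488/9) + 61695) = 1/(5434/9 + 61695) = 1/(560689/9) = 9/560689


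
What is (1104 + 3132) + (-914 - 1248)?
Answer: 2074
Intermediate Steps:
(1104 + 3132) + (-914 - 1248) = 4236 - 2162 = 2074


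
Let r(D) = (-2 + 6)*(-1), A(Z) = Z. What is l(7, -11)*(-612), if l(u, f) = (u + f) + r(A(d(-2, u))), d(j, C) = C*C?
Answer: 4896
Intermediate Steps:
d(j, C) = C**2
r(D) = -4 (r(D) = 4*(-1) = -4)
l(u, f) = -4 + f + u (l(u, f) = (u + f) - 4 = (f + u) - 4 = -4 + f + u)
l(7, -11)*(-612) = (-4 - 11 + 7)*(-612) = -8*(-612) = 4896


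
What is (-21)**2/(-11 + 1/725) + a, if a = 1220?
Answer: 1045395/886 ≈ 1179.9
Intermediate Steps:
(-21)**2/(-11 + 1/725) + a = (-21)**2/(-11 + 1/725) + 1220 = 441/(-11 + 1/725) + 1220 = 441/(-7974/725) + 1220 = 441*(-725/7974) + 1220 = -35525/886 + 1220 = 1045395/886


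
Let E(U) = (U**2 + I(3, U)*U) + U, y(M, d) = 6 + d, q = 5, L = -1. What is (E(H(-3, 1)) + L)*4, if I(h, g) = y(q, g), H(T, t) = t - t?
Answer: -4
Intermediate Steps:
H(T, t) = 0
I(h, g) = 6 + g
E(U) = U + U**2 + U*(6 + U) (E(U) = (U**2 + (6 + U)*U) + U = (U**2 + U*(6 + U)) + U = U + U**2 + U*(6 + U))
(E(H(-3, 1)) + L)*4 = (0*(7 + 2*0) - 1)*4 = (0*(7 + 0) - 1)*4 = (0*7 - 1)*4 = (0 - 1)*4 = -1*4 = -4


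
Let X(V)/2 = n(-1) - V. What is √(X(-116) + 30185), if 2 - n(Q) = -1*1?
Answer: √30423 ≈ 174.42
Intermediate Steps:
n(Q) = 3 (n(Q) = 2 - (-1) = 2 - 1*(-1) = 2 + 1 = 3)
X(V) = 6 - 2*V (X(V) = 2*(3 - V) = 6 - 2*V)
√(X(-116) + 30185) = √((6 - 2*(-116)) + 30185) = √((6 + 232) + 30185) = √(238 + 30185) = √30423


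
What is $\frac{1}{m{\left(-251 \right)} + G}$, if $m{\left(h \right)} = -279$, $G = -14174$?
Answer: $- \frac{1}{14453} \approx -6.919 \cdot 10^{-5}$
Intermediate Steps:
$\frac{1}{m{\left(-251 \right)} + G} = \frac{1}{-279 - 14174} = \frac{1}{-14453} = - \frac{1}{14453}$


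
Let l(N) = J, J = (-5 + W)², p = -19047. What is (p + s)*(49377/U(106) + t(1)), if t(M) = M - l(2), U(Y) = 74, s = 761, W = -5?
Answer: -384472293/37 ≈ -1.0391e+7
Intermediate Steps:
J = 100 (J = (-5 - 5)² = (-10)² = 100)
l(N) = 100
t(M) = -100 + M (t(M) = M - 1*100 = M - 100 = -100 + M)
(p + s)*(49377/U(106) + t(1)) = (-19047 + 761)*(49377/74 + (-100 + 1)) = -18286*(49377*(1/74) - 99) = -18286*(49377/74 - 99) = -18286*42051/74 = -384472293/37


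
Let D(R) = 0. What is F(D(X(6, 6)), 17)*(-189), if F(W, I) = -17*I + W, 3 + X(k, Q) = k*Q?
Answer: 54621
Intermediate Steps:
X(k, Q) = -3 + Q*k (X(k, Q) = -3 + k*Q = -3 + Q*k)
F(W, I) = W - 17*I
F(D(X(6, 6)), 17)*(-189) = (0 - 17*17)*(-189) = (0 - 289)*(-189) = -289*(-189) = 54621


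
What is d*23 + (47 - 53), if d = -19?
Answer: -443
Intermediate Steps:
d*23 + (47 - 53) = -19*23 + (47 - 53) = -437 - 6 = -443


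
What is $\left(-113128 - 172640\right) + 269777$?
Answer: $-15991$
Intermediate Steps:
$\left(-113128 - 172640\right) + 269777 = -285768 + 269777 = -15991$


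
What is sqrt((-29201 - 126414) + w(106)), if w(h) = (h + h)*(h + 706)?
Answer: sqrt(16529) ≈ 128.57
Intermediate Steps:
w(h) = 2*h*(706 + h) (w(h) = (2*h)*(706 + h) = 2*h*(706 + h))
sqrt((-29201 - 126414) + w(106)) = sqrt((-29201 - 126414) + 2*106*(706 + 106)) = sqrt(-155615 + 2*106*812) = sqrt(-155615 + 172144) = sqrt(16529)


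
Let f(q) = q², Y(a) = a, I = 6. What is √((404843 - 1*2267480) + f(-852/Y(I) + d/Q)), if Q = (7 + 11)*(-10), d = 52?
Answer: 2*I*√932710379/45 ≈ 1357.3*I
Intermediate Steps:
Q = -180 (Q = 18*(-10) = -180)
√((404843 - 1*2267480) + f(-852/Y(I) + d/Q)) = √((404843 - 1*2267480) + (-852/6 + 52/(-180))²) = √((404843 - 2267480) + (-852*⅙ + 52*(-1/180))²) = √(-1862637 + (-142 - 13/45)²) = √(-1862637 + (-6403/45)²) = √(-1862637 + 40998409/2025) = √(-3730841516/2025) = 2*I*√932710379/45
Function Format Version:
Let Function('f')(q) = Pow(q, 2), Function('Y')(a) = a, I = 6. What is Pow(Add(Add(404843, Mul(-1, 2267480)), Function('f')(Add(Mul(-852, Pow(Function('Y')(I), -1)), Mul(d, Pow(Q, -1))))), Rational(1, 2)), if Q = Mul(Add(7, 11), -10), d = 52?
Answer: Mul(Rational(2, 45), I, Pow(932710379, Rational(1, 2))) ≈ Mul(1357.3, I)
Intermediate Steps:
Q = -180 (Q = Mul(18, -10) = -180)
Pow(Add(Add(404843, Mul(-1, 2267480)), Function('f')(Add(Mul(-852, Pow(Function('Y')(I), -1)), Mul(d, Pow(Q, -1))))), Rational(1, 2)) = Pow(Add(Add(404843, Mul(-1, 2267480)), Pow(Add(Mul(-852, Pow(6, -1)), Mul(52, Pow(-180, -1))), 2)), Rational(1, 2)) = Pow(Add(Add(404843, -2267480), Pow(Add(Mul(-852, Rational(1, 6)), Mul(52, Rational(-1, 180))), 2)), Rational(1, 2)) = Pow(Add(-1862637, Pow(Add(-142, Rational(-13, 45)), 2)), Rational(1, 2)) = Pow(Add(-1862637, Pow(Rational(-6403, 45), 2)), Rational(1, 2)) = Pow(Add(-1862637, Rational(40998409, 2025)), Rational(1, 2)) = Pow(Rational(-3730841516, 2025), Rational(1, 2)) = Mul(Rational(2, 45), I, Pow(932710379, Rational(1, 2)))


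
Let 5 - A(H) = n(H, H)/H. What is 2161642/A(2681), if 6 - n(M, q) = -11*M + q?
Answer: -5795362202/13411 ≈ -4.3214e+5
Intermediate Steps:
n(M, q) = 6 - q + 11*M (n(M, q) = 6 - (-11*M + q) = 6 - (q - 11*M) = 6 + (-q + 11*M) = 6 - q + 11*M)
A(H) = 5 - (6 + 10*H)/H (A(H) = 5 - (6 - H + 11*H)/H = 5 - (6 + 10*H)/H)
2161642/A(2681) = 2161642/(-5 - 6/2681) = 2161642/(-13411/2681) = 2161642*(-2681/13411) = -5795362202/13411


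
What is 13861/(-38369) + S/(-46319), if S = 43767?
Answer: -2321323682/1777213711 ≈ -1.3062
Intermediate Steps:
13861/(-38369) + S/(-46319) = 13861/(-38369) + 43767/(-46319) = 13861*(-1/38369) + 43767*(-1/46319) = -13861/38369 - 43767/46319 = -2321323682/1777213711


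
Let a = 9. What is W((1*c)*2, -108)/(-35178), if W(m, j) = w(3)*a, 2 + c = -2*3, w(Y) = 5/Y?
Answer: -5/11726 ≈ -0.00042640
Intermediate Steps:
c = -8 (c = -2 - 2*3 = -2 - 6 = -8)
W(m, j) = 15 (W(m, j) = (5/3)*9 = 15)
W((1*c)*2, -108)/(-35178) = 15/(-35178) = 15*(-1/35178) = -5/11726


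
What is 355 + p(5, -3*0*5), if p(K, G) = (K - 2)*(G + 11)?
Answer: 388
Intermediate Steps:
p(K, G) = (-2 + K)*(11 + G)
355 + p(5, -3*0*5) = 355 + (-22 - 2*(-3*0)*5 + 11*5 + (-3*0*5)*5) = 355 + (-22 - 0*5 + 55 + (0*5)*5) = 355 + (-22 - 2*0 + 55 + 0*5) = 355 + (-22 + 0 + 55 + 0) = 355 + 33 = 388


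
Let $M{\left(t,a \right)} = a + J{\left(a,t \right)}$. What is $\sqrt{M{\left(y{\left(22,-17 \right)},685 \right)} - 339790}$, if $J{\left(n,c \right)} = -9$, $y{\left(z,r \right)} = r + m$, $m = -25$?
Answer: $i \sqrt{339114} \approx 582.33 i$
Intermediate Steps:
$y{\left(z,r \right)} = -25 + r$ ($y{\left(z,r \right)} = r - 25 = -25 + r$)
$M{\left(t,a \right)} = -9 + a$ ($M{\left(t,a \right)} = a - 9 = -9 + a$)
$\sqrt{M{\left(y{\left(22,-17 \right)},685 \right)} - 339790} = \sqrt{\left(-9 + 685\right) - 339790} = \sqrt{676 - 339790} = \sqrt{-339114} = i \sqrt{339114}$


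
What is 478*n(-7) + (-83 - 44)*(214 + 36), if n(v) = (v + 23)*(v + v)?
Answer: -138822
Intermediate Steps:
n(v) = 2*v*(23 + v) (n(v) = (23 + v)*(2*v) = 2*v*(23 + v))
478*n(-7) + (-83 - 44)*(214 + 36) = 478*(2*(-7)*(23 - 7)) + (-83 - 44)*(214 + 36) = 478*(2*(-7)*16) - 127*250 = 478*(-224) - 31750 = -107072 - 31750 = -138822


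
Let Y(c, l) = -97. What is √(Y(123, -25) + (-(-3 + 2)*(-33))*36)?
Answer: I*√1285 ≈ 35.847*I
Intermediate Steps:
√(Y(123, -25) + (-(-3 + 2)*(-33))*36) = √(-97 + (-(-3 + 2)*(-33))*36) = √(-97 + (-1*(-1)*(-33))*36) = √(-97 + (1*(-33))*36) = √(-97 - 33*36) = √(-97 - 1188) = √(-1285) = I*√1285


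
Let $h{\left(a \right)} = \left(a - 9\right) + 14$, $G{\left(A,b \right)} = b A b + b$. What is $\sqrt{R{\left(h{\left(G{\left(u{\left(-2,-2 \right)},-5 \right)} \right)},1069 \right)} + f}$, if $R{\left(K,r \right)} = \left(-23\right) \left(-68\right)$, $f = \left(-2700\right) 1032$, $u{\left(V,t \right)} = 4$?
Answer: $2 i \sqrt{696209} \approx 1668.8 i$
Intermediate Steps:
$G{\left(A,b \right)} = b + A b^{2}$ ($G{\left(A,b \right)} = A b b + b = A b^{2} + b = b + A b^{2}$)
$f = -2786400$
$h{\left(a \right)} = 5 + a$ ($h{\left(a \right)} = \left(-9 + a\right) + 14 = 5 + a$)
$R{\left(K,r \right)} = 1564$
$\sqrt{R{\left(h{\left(G{\left(u{\left(-2,-2 \right)},-5 \right)} \right)},1069 \right)} + f} = \sqrt{1564 - 2786400} = \sqrt{-2784836} = 2 i \sqrt{696209}$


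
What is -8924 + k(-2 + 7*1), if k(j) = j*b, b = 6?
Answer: -8894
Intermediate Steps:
k(j) = 6*j (k(j) = j*6 = 6*j)
-8924 + k(-2 + 7*1) = -8924 + 6*(-2 + 7*1) = -8924 + 6*(-2 + 7) = -8924 + 6*5 = -8924 + 30 = -8894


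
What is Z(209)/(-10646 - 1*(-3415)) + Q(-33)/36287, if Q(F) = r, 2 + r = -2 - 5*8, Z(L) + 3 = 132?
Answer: -4999187/262391297 ≈ -0.019052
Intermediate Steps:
Z(L) = 129 (Z(L) = -3 + 132 = 129)
r = -44 (r = -2 + (-2 - 5*8) = -2 + (-2 - 40) = -2 - 42 = -44)
Q(F) = -44
Z(209)/(-10646 - 1*(-3415)) + Q(-33)/36287 = 129/(-10646 - 1*(-3415)) - 44/36287 = 129/(-10646 + 3415) - 44*1/36287 = 129/(-7231) - 44/36287 = 129*(-1/7231) - 44/36287 = -129/7231 - 44/36287 = -4999187/262391297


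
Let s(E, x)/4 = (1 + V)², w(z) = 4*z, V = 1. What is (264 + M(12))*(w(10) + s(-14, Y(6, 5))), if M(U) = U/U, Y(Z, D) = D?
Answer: 14840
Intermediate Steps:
s(E, x) = 16 (s(E, x) = 4*(1 + 1)² = 4*2² = 4*4 = 16)
M(U) = 1
(264 + M(12))*(w(10) + s(-14, Y(6, 5))) = (264 + 1)*(4*10 + 16) = 265*(40 + 16) = 265*56 = 14840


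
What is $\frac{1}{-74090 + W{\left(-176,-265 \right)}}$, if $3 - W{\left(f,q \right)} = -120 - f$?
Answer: $- \frac{1}{74143} \approx -1.3487 \cdot 10^{-5}$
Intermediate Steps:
$W{\left(f,q \right)} = 123 + f$ ($W{\left(f,q \right)} = 3 - \left(-120 - f\right) = 3 + \left(120 + f\right) = 123 + f$)
$\frac{1}{-74090 + W{\left(-176,-265 \right)}} = \frac{1}{-74090 + \left(123 - 176\right)} = \frac{1}{-74090 - 53} = \frac{1}{-74143} = - \frac{1}{74143}$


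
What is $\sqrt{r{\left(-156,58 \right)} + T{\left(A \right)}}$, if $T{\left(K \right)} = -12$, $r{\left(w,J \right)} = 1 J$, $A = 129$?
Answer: $\sqrt{46} \approx 6.7823$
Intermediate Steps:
$r{\left(w,J \right)} = J$
$\sqrt{r{\left(-156,58 \right)} + T{\left(A \right)}} = \sqrt{58 - 12} = \sqrt{46}$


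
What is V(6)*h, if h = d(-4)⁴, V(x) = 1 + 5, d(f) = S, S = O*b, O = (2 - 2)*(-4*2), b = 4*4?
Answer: 0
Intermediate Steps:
b = 16
O = 0 (O = 0*(-8) = 0)
S = 0 (S = 0*16 = 0)
d(f) = 0
V(x) = 6
h = 0 (h = 0⁴ = 0)
V(6)*h = 6*0 = 0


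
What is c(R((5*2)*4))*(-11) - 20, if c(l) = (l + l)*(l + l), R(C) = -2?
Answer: -196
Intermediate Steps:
c(l) = 4*l² (c(l) = (2*l)*(2*l) = 4*l²)
c(R((5*2)*4))*(-11) - 20 = (4*(-2)²)*(-11) - 20 = (4*4)*(-11) - 20 = 16*(-11) - 20 = -176 - 20 = -196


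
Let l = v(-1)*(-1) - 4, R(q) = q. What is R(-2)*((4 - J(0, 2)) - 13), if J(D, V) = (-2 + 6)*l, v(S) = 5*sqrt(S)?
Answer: -14 - 40*I ≈ -14.0 - 40.0*I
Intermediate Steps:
l = -4 - 5*I (l = (5*sqrt(-1))*(-1) - 4 = (5*I)*(-1) - 4 = -5*I - 4 = -4 - 5*I ≈ -4.0 - 5.0*I)
J(D, V) = -16 - 20*I (J(D, V) = (-2 + 6)*(-4 - 5*I) = 4*(-4 - 5*I) = -16 - 20*I)
R(-2)*((4 - J(0, 2)) - 13) = -2*((4 - (-16 - 20*I)) - 13) = -2*((4 + (16 + 20*I)) - 13) = -2*((20 + 20*I) - 13) = -2*(7 + 20*I) = -14 - 40*I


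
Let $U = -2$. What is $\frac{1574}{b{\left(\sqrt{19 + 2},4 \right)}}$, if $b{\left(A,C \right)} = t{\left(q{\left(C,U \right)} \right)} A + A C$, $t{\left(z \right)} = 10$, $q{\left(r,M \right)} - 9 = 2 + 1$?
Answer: $\frac{787 \sqrt{21}}{147} \approx 24.534$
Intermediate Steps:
$q{\left(r,M \right)} = 12$ ($q{\left(r,M \right)} = 9 + \left(2 + 1\right) = 9 + 3 = 12$)
$b{\left(A,C \right)} = 10 A + A C$
$\frac{1574}{b{\left(\sqrt{19 + 2},4 \right)}} = \frac{1574}{\sqrt{19 + 2} \left(10 + 4\right)} = \frac{1574}{\sqrt{21} \cdot 14} = \frac{1574}{14 \sqrt{21}} = 1574 \frac{\sqrt{21}}{294} = \frac{787 \sqrt{21}}{147}$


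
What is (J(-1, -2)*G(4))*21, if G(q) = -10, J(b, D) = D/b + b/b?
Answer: -630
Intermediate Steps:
J(b, D) = 1 + D/b (J(b, D) = D/b + 1 = 1 + D/b)
(J(-1, -2)*G(4))*21 = (((-2 - 1)/(-1))*(-10))*21 = (-1*(-3)*(-10))*21 = (3*(-10))*21 = -30*21 = -630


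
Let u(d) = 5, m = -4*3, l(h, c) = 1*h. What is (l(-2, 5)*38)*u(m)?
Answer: -380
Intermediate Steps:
l(h, c) = h
m = -12
(l(-2, 5)*38)*u(m) = -2*38*5 = -76*5 = -380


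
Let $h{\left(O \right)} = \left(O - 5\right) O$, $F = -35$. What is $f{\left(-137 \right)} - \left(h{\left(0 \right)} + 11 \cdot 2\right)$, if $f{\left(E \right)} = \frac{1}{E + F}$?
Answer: $- \frac{3785}{172} \approx -22.006$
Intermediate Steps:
$h{\left(O \right)} = O \left(-5 + O\right)$ ($h{\left(O \right)} = \left(-5 + O\right) O = O \left(-5 + O\right)$)
$f{\left(E \right)} = \frac{1}{-35 + E}$ ($f{\left(E \right)} = \frac{1}{E - 35} = \frac{1}{-35 + E}$)
$f{\left(-137 \right)} - \left(h{\left(0 \right)} + 11 \cdot 2\right) = \frac{1}{-35 - 137} - \left(0 \left(-5 + 0\right) + 11 \cdot 2\right) = \frac{1}{-172} - \left(0 \left(-5\right) + 22\right) = - \frac{1}{172} - \left(0 + 22\right) = - \frac{1}{172} - 22 = - \frac{3785}{172}$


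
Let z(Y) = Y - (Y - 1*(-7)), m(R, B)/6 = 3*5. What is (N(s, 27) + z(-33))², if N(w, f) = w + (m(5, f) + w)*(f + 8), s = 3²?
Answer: 12020089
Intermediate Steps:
s = 9
m(R, B) = 90 (m(R, B) = 6*(3*5) = 6*15 = 90)
N(w, f) = w + (8 + f)*(90 + w) (N(w, f) = w + (90 + w)*(f + 8) = w + (90 + w)*(8 + f) = w + (8 + f)*(90 + w))
z(Y) = -7 (z(Y) = Y - (Y + 7) = Y - (7 + Y) = Y + (-7 - Y) = -7)
(N(s, 27) + z(-33))² = ((720 + 9*9 + 90*27 + 27*9) - 7)² = ((720 + 81 + 2430 + 243) - 7)² = (3474 - 7)² = 3467² = 12020089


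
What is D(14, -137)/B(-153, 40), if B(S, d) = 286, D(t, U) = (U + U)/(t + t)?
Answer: -137/4004 ≈ -0.034216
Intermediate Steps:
D(t, U) = U/t (D(t, U) = (2*U)/((2*t)) = (2*U)*(1/(2*t)) = U/t)
D(14, -137)/B(-153, 40) = -137/14/286 = -137*1/14*(1/286) = -137/14*1/286 = -137/4004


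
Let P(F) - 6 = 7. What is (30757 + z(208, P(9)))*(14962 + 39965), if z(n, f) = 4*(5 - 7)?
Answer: 1688950323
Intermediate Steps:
P(F) = 13 (P(F) = 6 + 7 = 13)
z(n, f) = -8 (z(n, f) = 4*(-2) = -8)
(30757 + z(208, P(9)))*(14962 + 39965) = (30757 - 8)*(14962 + 39965) = 30749*54927 = 1688950323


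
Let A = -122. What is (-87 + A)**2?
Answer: 43681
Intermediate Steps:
(-87 + A)**2 = (-87 - 122)**2 = (-209)**2 = 43681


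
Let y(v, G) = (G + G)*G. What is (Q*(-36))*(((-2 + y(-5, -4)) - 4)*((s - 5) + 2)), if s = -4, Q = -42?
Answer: -275184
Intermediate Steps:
y(v, G) = 2*G**2 (y(v, G) = (2*G)*G = 2*G**2)
(Q*(-36))*(((-2 + y(-5, -4)) - 4)*((s - 5) + 2)) = (-42*(-36))*(((-2 + 2*(-4)**2) - 4)*((-4 - 5) + 2)) = 1512*(((-2 + 2*16) - 4)*(-9 + 2)) = 1512*(((-2 + 32) - 4)*(-7)) = 1512*((30 - 4)*(-7)) = 1512*(26*(-7)) = 1512*(-182) = -275184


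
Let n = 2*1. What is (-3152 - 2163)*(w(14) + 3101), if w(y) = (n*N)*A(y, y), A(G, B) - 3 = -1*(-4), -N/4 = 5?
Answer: -14993615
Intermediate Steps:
N = -20 (N = -4*5 = -20)
A(G, B) = 7 (A(G, B) = 3 - 1*(-4) = 3 + 4 = 7)
n = 2
w(y) = -280 (w(y) = (2*(-20))*7 = -40*7 = -280)
(-3152 - 2163)*(w(14) + 3101) = (-3152 - 2163)*(-280 + 3101) = -5315*2821 = -14993615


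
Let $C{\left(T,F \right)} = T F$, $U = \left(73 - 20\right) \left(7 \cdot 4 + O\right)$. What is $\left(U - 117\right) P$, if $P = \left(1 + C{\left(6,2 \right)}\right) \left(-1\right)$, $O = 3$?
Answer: $-19838$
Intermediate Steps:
$U = 1643$ ($U = \left(73 - 20\right) \left(7 \cdot 4 + 3\right) = 53 \left(28 + 3\right) = 53 \cdot 31 = 1643$)
$C{\left(T,F \right)} = F T$
$P = -13$ ($P = \left(1 + 2 \cdot 6\right) \left(-1\right) = \left(1 + 12\right) \left(-1\right) = 13 \left(-1\right) = -13$)
$\left(U - 117\right) P = \left(1643 - 117\right) \left(-13\right) = 1526 \left(-13\right) = -19838$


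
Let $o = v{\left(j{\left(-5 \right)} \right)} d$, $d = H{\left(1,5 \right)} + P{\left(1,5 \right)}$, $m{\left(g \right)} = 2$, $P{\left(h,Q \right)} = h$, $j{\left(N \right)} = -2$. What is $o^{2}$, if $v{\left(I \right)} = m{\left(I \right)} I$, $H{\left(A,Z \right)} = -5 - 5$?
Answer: $1296$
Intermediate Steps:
$H{\left(A,Z \right)} = -10$
$v{\left(I \right)} = 2 I$
$d = -9$ ($d = -10 + 1 = -9$)
$o = 36$ ($o = 2 \left(-2\right) \left(-9\right) = \left(-4\right) \left(-9\right) = 36$)
$o^{2} = 36^{2} = 1296$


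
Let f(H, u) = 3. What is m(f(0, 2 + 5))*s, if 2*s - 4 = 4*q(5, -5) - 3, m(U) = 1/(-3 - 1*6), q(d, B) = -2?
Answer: 7/18 ≈ 0.38889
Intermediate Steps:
m(U) = -⅑ (m(U) = 1/(-3 - 6) = 1/(-9) = -⅑)
s = -7/2 (s = 2 + (4*(-2) - 3)/2 = 2 + (-8 - 3)/2 = 2 + (½)*(-11) = 2 - 11/2 = -7/2 ≈ -3.5000)
m(f(0, 2 + 5))*s = -⅑*(-7/2) = 7/18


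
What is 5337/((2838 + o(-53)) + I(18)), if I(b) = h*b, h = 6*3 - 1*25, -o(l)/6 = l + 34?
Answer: 593/314 ≈ 1.8885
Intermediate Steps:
o(l) = -204 - 6*l (o(l) = -6*(l + 34) = -6*(34 + l) = -204 - 6*l)
h = -7 (h = 18 - 25 = -7)
I(b) = -7*b
5337/((2838 + o(-53)) + I(18)) = 5337/((2838 + (-204 - 6*(-53))) - 7*18) = 5337/((2838 + (-204 + 318)) - 126) = 5337/((2838 + 114) - 126) = 5337/(2952 - 126) = 5337/2826 = 5337*(1/2826) = 593/314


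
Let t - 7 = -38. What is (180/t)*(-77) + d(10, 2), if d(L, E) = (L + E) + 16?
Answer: 14728/31 ≈ 475.10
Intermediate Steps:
t = -31 (t = 7 - 38 = -31)
d(L, E) = 16 + E + L (d(L, E) = (E + L) + 16 = 16 + E + L)
(180/t)*(-77) + d(10, 2) = (180/(-31))*(-77) + (16 + 2 + 10) = (180*(-1/31))*(-77) + 28 = -180/31*(-77) + 28 = 13860/31 + 28 = 14728/31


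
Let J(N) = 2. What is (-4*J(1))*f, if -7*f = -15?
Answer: -120/7 ≈ -17.143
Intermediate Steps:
f = 15/7 (f = -1/7*(-15) = 15/7 ≈ 2.1429)
(-4*J(1))*f = -4*2*(15/7) = -8*15/7 = -120/7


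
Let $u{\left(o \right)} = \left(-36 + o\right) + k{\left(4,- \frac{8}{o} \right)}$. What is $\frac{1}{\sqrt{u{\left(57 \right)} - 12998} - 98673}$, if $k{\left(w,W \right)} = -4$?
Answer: $- \frac{32891}{3245457970} - \frac{i \sqrt{12981}}{9736373910} \approx -1.0134 \cdot 10^{-5} - 1.1702 \cdot 10^{-8} i$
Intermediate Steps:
$u{\left(o \right)} = -40 + o$ ($u{\left(o \right)} = \left(-36 + o\right) - 4 = -40 + o$)
$\frac{1}{\sqrt{u{\left(57 \right)} - 12998} - 98673} = \frac{1}{\sqrt{\left(-40 + 57\right) - 12998} - 98673} = \frac{1}{\sqrt{17 - 12998} - 98673} = \frac{1}{\sqrt{-12981} - 98673} = \frac{1}{i \sqrt{12981} - 98673} = \frac{1}{-98673 + i \sqrt{12981}}$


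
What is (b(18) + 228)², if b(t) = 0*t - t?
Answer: 44100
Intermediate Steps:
b(t) = -t (b(t) = 0 - t = -t)
(b(18) + 228)² = (-1*18 + 228)² = (-18 + 228)² = 210² = 44100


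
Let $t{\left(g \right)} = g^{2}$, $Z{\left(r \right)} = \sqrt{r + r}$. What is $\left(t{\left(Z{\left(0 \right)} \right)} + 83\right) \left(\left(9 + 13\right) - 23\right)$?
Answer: $-83$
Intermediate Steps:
$Z{\left(r \right)} = \sqrt{2} \sqrt{r}$ ($Z{\left(r \right)} = \sqrt{2 r} = \sqrt{2} \sqrt{r}$)
$\left(t{\left(Z{\left(0 \right)} \right)} + 83\right) \left(\left(9 + 13\right) - 23\right) = \left(\left(\sqrt{2} \sqrt{0}\right)^{2} + 83\right) \left(\left(9 + 13\right) - 23\right) = \left(\left(\sqrt{2} \cdot 0\right)^{2} + 83\right) \left(22 - 23\right) = \left(0^{2} + 83\right) \left(-1\right) = \left(0 + 83\right) \left(-1\right) = 83 \left(-1\right) = -83$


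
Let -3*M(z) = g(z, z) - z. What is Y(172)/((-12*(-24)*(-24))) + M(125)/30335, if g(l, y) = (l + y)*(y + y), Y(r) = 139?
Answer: -29585713/41935104 ≈ -0.70551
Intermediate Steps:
g(l, y) = 2*y*(l + y) (g(l, y) = (l + y)*(2*y) = 2*y*(l + y))
M(z) = -4*z²/3 + z/3 (M(z) = -(2*z*(z + z) - z)/3 = -(2*z*(2*z) - z)/3 = -(4*z² - z)/3 = -(-z + 4*z²)/3 = -4*z²/3 + z/3)
Y(172)/((-12*(-24)*(-24))) + M(125)/30335 = 139/((-12*(-24)*(-24))) + ((⅓)*125*(1 - 4*125))/30335 = 139/((288*(-24))) + ((⅓)*125*(1 - 500))*(1/30335) = 139/(-6912) + ((⅓)*125*(-499))*(1/30335) = 139*(-1/6912) - 62375/3*1/30335 = -139/6912 - 12475/18201 = -29585713/41935104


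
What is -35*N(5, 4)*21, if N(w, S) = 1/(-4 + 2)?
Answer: 735/2 ≈ 367.50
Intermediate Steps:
N(w, S) = -½ (N(w, S) = 1/(-2) = -½)
-35*N(5, 4)*21 = -35*(-½)*21 = (35/2)*21 = 735/2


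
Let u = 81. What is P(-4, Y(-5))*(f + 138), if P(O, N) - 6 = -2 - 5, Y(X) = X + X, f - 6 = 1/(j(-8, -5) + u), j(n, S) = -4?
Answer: -11089/77 ≈ -144.01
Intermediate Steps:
f = 463/77 (f = 6 + 1/(-4 + 81) = 6 + 1/77 = 463/77 ≈ 6.0130)
Y(X) = 2*X
P(O, N) = -1 (P(O, N) = 6 + (-2 - 5) = 6 - 7 = -1)
P(-4, Y(-5))*(f + 138) = -(463/77 + 138) = -1*11089/77 = -11089/77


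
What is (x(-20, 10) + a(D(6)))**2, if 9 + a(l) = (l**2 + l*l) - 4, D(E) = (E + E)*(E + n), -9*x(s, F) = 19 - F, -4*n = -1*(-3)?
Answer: 62789776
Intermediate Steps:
n = -3/4 (n = -(-1)*(-3)/4 = -1/4*3 = -3/4 ≈ -0.75000)
x(s, F) = -19/9 + F/9 (x(s, F) = -(19 - F)/9 = -19/9 + F/9)
D(E) = 2*E*(-3/4 + E) (D(E) = (E + E)*(E - 3/4) = (2*E)*(-3/4 + E) = 2*E*(-3/4 + E))
a(l) = -13 + 2*l**2 (a(l) = -9 + ((l**2 + l*l) - 4) = -9 + ((l**2 + l**2) - 4) = -9 + (2*l**2 - 4) = -9 + (-4 + 2*l**2) = -13 + 2*l**2)
(x(-20, 10) + a(D(6)))**2 = ((-19/9 + (1/9)*10) + (-13 + 2*((1/2)*6*(-3 + 4*6))**2))**2 = ((-19/9 + 10/9) + (-13 + 2*((1/2)*6*(-3 + 24))**2))**2 = (-1 + (-13 + 2*((1/2)*6*21)**2))**2 = (-1 + (-13 + 2*63**2))**2 = (-1 + (-13 + 2*3969))**2 = (-1 + (-13 + 7938))**2 = (-1 + 7925)**2 = 7924**2 = 62789776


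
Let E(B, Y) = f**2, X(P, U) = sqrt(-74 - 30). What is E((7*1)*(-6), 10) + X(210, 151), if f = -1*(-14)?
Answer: 196 + 2*I*sqrt(26) ≈ 196.0 + 10.198*I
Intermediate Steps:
f = 14
X(P, U) = 2*I*sqrt(26) (X(P, U) = sqrt(-104) = 2*I*sqrt(26))
E(B, Y) = 196 (E(B, Y) = 14**2 = 196)
E((7*1)*(-6), 10) + X(210, 151) = 196 + 2*I*sqrt(26)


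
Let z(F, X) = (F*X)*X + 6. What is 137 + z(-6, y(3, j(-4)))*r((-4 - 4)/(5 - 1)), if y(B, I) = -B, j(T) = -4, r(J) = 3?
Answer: -7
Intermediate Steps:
z(F, X) = 6 + F*X² (z(F, X) = F*X² + 6 = 6 + F*X²)
137 + z(-6, y(3, j(-4)))*r((-4 - 4)/(5 - 1)) = 137 + (6 - 6*(-1*3)²)*3 = 137 + (6 - 6*(-3)²)*3 = 137 + (6 - 6*9)*3 = 137 + (6 - 54)*3 = 137 - 48*3 = 137 - 144 = -7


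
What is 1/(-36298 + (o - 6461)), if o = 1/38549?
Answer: -38549/1648316690 ≈ -2.3387e-5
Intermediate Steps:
o = 1/38549 ≈ 2.5941e-5
1/(-36298 + (o - 6461)) = 1/(-36298 + (1/38549 - 6461)) = 1/(-36298 - 249065088/38549) = 1/(-1648316690/38549) = -38549/1648316690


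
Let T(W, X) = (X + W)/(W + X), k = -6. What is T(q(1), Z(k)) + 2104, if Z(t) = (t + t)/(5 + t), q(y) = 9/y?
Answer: 2105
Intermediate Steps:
Z(t) = 2*t/(5 + t) (Z(t) = (2*t)/(5 + t) = 2*t/(5 + t))
T(W, X) = 1 (T(W, X) = (W + X)/(W + X) = 1)
T(q(1), Z(k)) + 2104 = 1 + 2104 = 2105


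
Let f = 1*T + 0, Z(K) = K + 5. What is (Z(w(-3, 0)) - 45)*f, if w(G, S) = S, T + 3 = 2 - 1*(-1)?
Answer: 0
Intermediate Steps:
T = 0 (T = -3 + (2 - 1*(-1)) = -3 + (2 + 1) = -3 + 3 = 0)
Z(K) = 5 + K
f = 0 (f = 1*0 + 0 = 0 + 0 = 0)
(Z(w(-3, 0)) - 45)*f = ((5 + 0) - 45)*0 = (5 - 45)*0 = -40*0 = 0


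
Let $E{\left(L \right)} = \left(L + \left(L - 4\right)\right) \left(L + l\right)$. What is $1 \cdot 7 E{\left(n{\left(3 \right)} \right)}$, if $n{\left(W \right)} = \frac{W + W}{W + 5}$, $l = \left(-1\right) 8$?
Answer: $\frac{1015}{8} \approx 126.88$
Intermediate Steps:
$l = -8$
$n{\left(W \right)} = \frac{2 W}{5 + W}$
$E{\left(L \right)} = \left(-8 + L\right) \left(-4 + 2 L\right)$ ($E{\left(L \right)} = \left(L + \left(L - 4\right)\right) \left(L - 8\right) = \left(L + \left(-4 + L\right)\right) \left(-8 + L\right) = \left(-4 + 2 L\right) \left(-8 + L\right) = \left(-8 + L\right) \left(-4 + 2 L\right)$)
$1 \cdot 7 E{\left(n{\left(3 \right)} \right)} = 1 \cdot 7 \left(32 - 20 \cdot 2 \cdot 3 \frac{1}{5 + 3} + 2 \left(2 \cdot 3 \frac{1}{5 + 3}\right)^{2}\right) = 7 \left(32 - 20 \cdot 2 \cdot 3 \cdot \frac{1}{8} + 2 \left(2 \cdot 3 \cdot \frac{1}{8}\right)^{2}\right) = 7 \left(32 - 15 + 2 \left(\frac{3}{4}\right)^{2}\right) = 7 \left(32 - 15 + 2 \cdot \frac{9}{16}\right) = 7 \left(32 - 15 + \frac{9}{8}\right) = 7 \cdot \frac{145}{8} = \frac{1015}{8}$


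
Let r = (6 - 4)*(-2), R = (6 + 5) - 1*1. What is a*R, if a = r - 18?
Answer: -220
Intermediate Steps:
R = 10 (R = 11 - 1 = 10)
r = -4 (r = 2*(-2) = -4)
a = -22 (a = -4 - 18 = -22)
a*R = -22*10 = -220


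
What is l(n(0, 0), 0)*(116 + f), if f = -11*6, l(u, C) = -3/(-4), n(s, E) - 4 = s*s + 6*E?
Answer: 75/2 ≈ 37.500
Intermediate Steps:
n(s, E) = 4 + s**2 + 6*E (n(s, E) = 4 + (s*s + 6*E) = 4 + (s**2 + 6*E) = 4 + s**2 + 6*E)
l(u, C) = 3/4 (l(u, C) = -3*(-1/4) = 3/4)
f = -66
l(n(0, 0), 0)*(116 + f) = 3*(116 - 66)/4 = (3/4)*50 = 75/2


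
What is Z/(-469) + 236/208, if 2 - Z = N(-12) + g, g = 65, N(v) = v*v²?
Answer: -58909/24388 ≈ -2.4155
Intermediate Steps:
N(v) = v³
Z = 1665 (Z = 2 - ((-12)³ + 65) = 2 - (-1728 + 65) = 2 - 1*(-1663) = 2 + 1663 = 1665)
Z/(-469) + 236/208 = 1665/(-469) + 236/208 = 1665*(-1/469) + 236*(1/208) = -1665/469 + 59/52 = -58909/24388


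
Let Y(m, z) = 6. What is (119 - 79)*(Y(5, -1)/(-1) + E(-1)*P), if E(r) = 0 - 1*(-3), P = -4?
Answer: -720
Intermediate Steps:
E(r) = 3 (E(r) = 0 + 3 = 3)
(119 - 79)*(Y(5, -1)/(-1) + E(-1)*P) = (119 - 79)*(6/(-1) + 3*(-4)) = 40*(6*(-1) - 12) = 40*(-6 - 12) = 40*(-18) = -720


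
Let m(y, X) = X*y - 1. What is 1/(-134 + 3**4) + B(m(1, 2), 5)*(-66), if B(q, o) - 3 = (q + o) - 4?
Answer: -17491/53 ≈ -330.02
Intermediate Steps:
m(y, X) = -1 + X*y
B(q, o) = -1 + o + q (B(q, o) = 3 + ((q + o) - 4) = 3 + ((o + q) - 4) = 3 + (-4 + o + q) = -1 + o + q)
1/(-134 + 3**4) + B(m(1, 2), 5)*(-66) = 1/(-134 + 3**4) + (-1 + 5 + (-1 + 2*1))*(-66) = 1/(-134 + 81) + (-1 + 5 + (-1 + 2))*(-66) = 1/(-53) + (-1 + 5 + 1)*(-66) = -1/53 + 5*(-66) = -1/53 - 330 = -17491/53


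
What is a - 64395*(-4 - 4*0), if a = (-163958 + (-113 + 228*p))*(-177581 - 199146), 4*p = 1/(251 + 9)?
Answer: 1236203012137/20 ≈ 6.1810e+10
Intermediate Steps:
p = 1/1040 (p = 1/(4*(251 + 9)) = (¼)/260 = (¼)*(1/260) = 1/1040 ≈ 0.00096154)
a = 1236197860537/20 (a = (-163958 + (-113 + 228*(1/1040)))*(-177581 - 199146) = (-163958 + (-113 + 57/260))*(-376727) = (-163958 - 29323/260)*(-376727) = -42658403/260*(-376727) = 1236197860537/20 ≈ 6.1810e+10)
a - 64395*(-4 - 4*0) = 1236197860537/20 - 64395*(-4 - 4*0) = 1236197860537/20 - 64395*(-4 + 0) = 1236197860537/20 - 64395*(-4) = 1236197860537/20 + 257580 = 1236203012137/20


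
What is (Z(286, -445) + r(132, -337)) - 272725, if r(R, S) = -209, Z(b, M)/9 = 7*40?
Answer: -270414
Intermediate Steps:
Z(b, M) = 2520 (Z(b, M) = 9*(7*40) = 9*280 = 2520)
(Z(286, -445) + r(132, -337)) - 272725 = (2520 - 209) - 272725 = 2311 - 272725 = -270414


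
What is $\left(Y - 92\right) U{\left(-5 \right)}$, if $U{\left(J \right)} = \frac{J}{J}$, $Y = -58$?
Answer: $-150$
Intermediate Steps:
$U{\left(J \right)} = 1$
$\left(Y - 92\right) U{\left(-5 \right)} = \left(-58 - 92\right) 1 = \left(-150\right) 1 = -150$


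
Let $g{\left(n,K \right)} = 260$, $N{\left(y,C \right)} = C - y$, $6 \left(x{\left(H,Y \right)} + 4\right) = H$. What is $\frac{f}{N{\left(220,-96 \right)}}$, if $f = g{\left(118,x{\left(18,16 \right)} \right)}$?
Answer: $- \frac{65}{79} \approx -0.82278$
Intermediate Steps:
$x{\left(H,Y \right)} = -4 + \frac{H}{6}$
$f = 260$
$\frac{f}{N{\left(220,-96 \right)}} = \frac{260}{-96 - 220} = \frac{260}{-316} = 260 \left(- \frac{1}{316}\right) = - \frac{65}{79}$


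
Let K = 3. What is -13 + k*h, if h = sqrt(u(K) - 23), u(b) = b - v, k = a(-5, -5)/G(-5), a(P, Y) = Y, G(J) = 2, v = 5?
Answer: -13 - 25*I/2 ≈ -13.0 - 12.5*I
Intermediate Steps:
k = -5/2 ≈ -2.5000
u(b) = -5 + b (u(b) = b - 1*5 = b - 5 = -5 + b)
h = 5*I (h = sqrt((-5 + 3) - 23) = sqrt(-2 - 23) = sqrt(-25) = 5*I ≈ 5.0*I)
-13 + k*h = -13 - 25*I/2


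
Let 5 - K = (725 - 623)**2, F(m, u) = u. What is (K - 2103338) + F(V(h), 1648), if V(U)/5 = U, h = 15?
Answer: -2112089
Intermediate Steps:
V(U) = 5*U
K = -10399 (K = 5 - (725 - 623)**2 = 5 - 1*102**2 = 5 - 1*10404 = 5 - 10404 = -10399)
(K - 2103338) + F(V(h), 1648) = (-10399 - 2103338) + 1648 = -2113737 + 1648 = -2112089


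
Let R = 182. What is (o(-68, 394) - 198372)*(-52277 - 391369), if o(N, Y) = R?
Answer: 87926200740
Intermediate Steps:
o(N, Y) = 182
(o(-68, 394) - 198372)*(-52277 - 391369) = (182 - 198372)*(-52277 - 391369) = -198190*(-443646) = 87926200740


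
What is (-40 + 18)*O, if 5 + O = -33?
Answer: 836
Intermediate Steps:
O = -38 (O = -5 - 33 = -38)
(-40 + 18)*O = (-40 + 18)*(-38) = -22*(-38) = 836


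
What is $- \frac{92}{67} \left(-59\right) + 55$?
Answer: $\frac{9113}{67} \approx 136.01$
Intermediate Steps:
$- \frac{92}{67} \left(-59\right) + 55 = \left(-92\right) \frac{1}{67} \left(-59\right) + 55 = \left(- \frac{92}{67}\right) \left(-59\right) + 55 = \frac{5428}{67} + 55 = \frac{9113}{67}$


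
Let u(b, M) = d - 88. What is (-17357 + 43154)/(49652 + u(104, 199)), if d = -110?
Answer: 25797/49454 ≈ 0.52164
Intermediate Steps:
u(b, M) = -198 (u(b, M) = -110 - 88 = -198)
(-17357 + 43154)/(49652 + u(104, 199)) = (-17357 + 43154)/(49652 - 198) = 25797/49454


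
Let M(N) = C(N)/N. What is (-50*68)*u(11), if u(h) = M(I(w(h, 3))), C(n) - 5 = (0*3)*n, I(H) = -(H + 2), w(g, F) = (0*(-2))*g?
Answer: 8500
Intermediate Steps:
w(g, F) = 0 (w(g, F) = 0*g = 0)
I(H) = -2 - H (I(H) = -(2 + H) = -2 - H)
C(n) = 5 (C(n) = 5 + (0*3)*n = 5 + 0*n = 5 + 0 = 5)
M(N) = 5/N
u(h) = -5/2 (u(h) = 5/(-2 - 1*0) = 5/(-2 + 0) = 5/(-2) = 5*(-½) = -5/2)
(-50*68)*u(11) = -50*68*(-5/2) = -3400*(-5/2) = 8500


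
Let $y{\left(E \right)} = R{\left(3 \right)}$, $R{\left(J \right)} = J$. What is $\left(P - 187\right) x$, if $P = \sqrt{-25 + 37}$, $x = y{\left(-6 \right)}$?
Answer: $-561 + 6 \sqrt{3} \approx -550.61$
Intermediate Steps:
$y{\left(E \right)} = 3$
$x = 3$
$P = 2 \sqrt{3}$ ($P = \sqrt{12} = 2 \sqrt{3} \approx 3.4641$)
$\left(P - 187\right) x = \left(2 \sqrt{3} - 187\right) 3 = \left(-187 + 2 \sqrt{3}\right) 3 = -561 + 6 \sqrt{3}$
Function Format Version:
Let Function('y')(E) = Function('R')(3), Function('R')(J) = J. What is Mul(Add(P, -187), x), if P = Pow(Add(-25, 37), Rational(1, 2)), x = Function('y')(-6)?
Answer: Add(-561, Mul(6, Pow(3, Rational(1, 2)))) ≈ -550.61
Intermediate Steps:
Function('y')(E) = 3
x = 3
P = Mul(2, Pow(3, Rational(1, 2))) (P = Pow(12, Rational(1, 2)) = Mul(2, Pow(3, Rational(1, 2))) ≈ 3.4641)
Mul(Add(P, -187), x) = Mul(Add(Mul(2, Pow(3, Rational(1, 2))), -187), 3) = Mul(Add(-187, Mul(2, Pow(3, Rational(1, 2)))), 3) = Add(-561, Mul(6, Pow(3, Rational(1, 2))))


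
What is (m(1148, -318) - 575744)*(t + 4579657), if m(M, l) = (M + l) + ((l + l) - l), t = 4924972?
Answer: -5467366748928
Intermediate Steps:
m(M, l) = M + 2*l (m(M, l) = (M + l) + (2*l - l) = (M + l) + l = M + 2*l)
(m(1148, -318) - 575744)*(t + 4579657) = ((1148 + 2*(-318)) - 575744)*(4924972 + 4579657) = ((1148 - 636) - 575744)*9504629 = (512 - 575744)*9504629 = -575232*9504629 = -5467366748928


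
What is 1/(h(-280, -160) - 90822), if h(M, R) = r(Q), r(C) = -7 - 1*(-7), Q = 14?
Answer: -1/90822 ≈ -1.1011e-5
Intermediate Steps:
r(C) = 0 (r(C) = -7 + 7 = 0)
h(M, R) = 0
1/(h(-280, -160) - 90822) = 1/(0 - 90822) = 1/(-90822) = -1/90822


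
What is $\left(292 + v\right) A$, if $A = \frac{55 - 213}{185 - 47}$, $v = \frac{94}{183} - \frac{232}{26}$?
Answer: $- \frac{53298298}{164151} \approx -324.69$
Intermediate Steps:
$v = - \frac{20006}{2379}$ ($v = 94 \cdot \frac{1}{183} - \frac{116}{13} = \frac{94}{183} - \frac{116}{13} = - \frac{20006}{2379} \approx -8.4094$)
$A = - \frac{79}{69}$ ($A = - \frac{158}{138} = \left(-158\right) \frac{1}{138} = - \frac{79}{69} \approx -1.1449$)
$\left(292 + v\right) A = \left(292 - \frac{20006}{2379}\right) \left(- \frac{79}{69}\right) = \frac{674662}{2379} \left(- \frac{79}{69}\right) = - \frac{53298298}{164151}$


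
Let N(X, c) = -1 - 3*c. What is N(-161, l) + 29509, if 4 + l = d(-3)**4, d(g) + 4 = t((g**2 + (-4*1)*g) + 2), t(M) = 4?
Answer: 29520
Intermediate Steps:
d(g) = 0 (d(g) = -4 + 4 = 0)
l = -4 (l = -4 + 0**4 = -4 + 0 = -4)
N(-161, l) + 29509 = (-1 - 3*(-4)) + 29509 = (-1 + 12) + 29509 = 11 + 29509 = 29520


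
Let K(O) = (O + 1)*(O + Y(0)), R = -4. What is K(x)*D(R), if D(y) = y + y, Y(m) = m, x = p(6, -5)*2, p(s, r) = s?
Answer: -1248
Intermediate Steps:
x = 12 (x = 6*2 = 12)
K(O) = O*(1 + O) (K(O) = (O + 1)*(O + 0) = (1 + O)*O = O*(1 + O))
D(y) = 2*y
K(x)*D(R) = (12*(1 + 12))*(2*(-4)) = (12*13)*(-8) = 156*(-8) = -1248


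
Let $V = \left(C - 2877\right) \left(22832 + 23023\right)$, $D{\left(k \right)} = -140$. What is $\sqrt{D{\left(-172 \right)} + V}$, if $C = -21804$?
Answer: $i \sqrt{1131747395} \approx 33641.0 i$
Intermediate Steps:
$V = -1131747255$ ($V = \left(-21804 - 2877\right) \left(22832 + 23023\right) = \left(-24681\right) 45855 = -1131747255$)
$\sqrt{D{\left(-172 \right)} + V} = \sqrt{-140 - 1131747255} = \sqrt{-1131747395} = i \sqrt{1131747395}$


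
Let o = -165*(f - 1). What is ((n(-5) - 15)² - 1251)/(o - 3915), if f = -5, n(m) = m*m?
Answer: 1151/2925 ≈ 0.39350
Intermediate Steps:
n(m) = m²
o = 990 (o = -165*(-5 - 1) = -165*(-6) = 990)
((n(-5) - 15)² - 1251)/(o - 3915) = (((-5)² - 15)² - 1251)/(990 - 3915) = ((25 - 15)² - 1251)/(-2925) = (10² - 1251)*(-1/2925) = (100 - 1251)*(-1/2925) = -1151*(-1/2925) = 1151/2925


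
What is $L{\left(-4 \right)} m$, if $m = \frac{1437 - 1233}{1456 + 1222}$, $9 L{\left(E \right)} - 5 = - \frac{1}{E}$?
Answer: $\frac{119}{2678} \approx 0.044436$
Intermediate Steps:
$L{\left(E \right)} = \frac{5}{9} - \frac{1}{9 E}$ ($L{\left(E \right)} = \frac{5}{9} + \frac{\left(-1\right) \frac{1}{E}}{9} = \frac{5}{9} - \frac{1}{9 E}$)
$m = \frac{102}{1339}$ ($m = \frac{204}{2678} = 204 \cdot \frac{1}{2678} = \frac{102}{1339} \approx 0.076176$)
$L{\left(-4 \right)} m = \frac{-1 + 5 \left(-4\right)}{9 \left(-4\right)} \frac{102}{1339} = \frac{1}{9} \left(- \frac{1}{4}\right) \left(-1 - 20\right) \frac{102}{1339} = \frac{1}{9} \left(- \frac{1}{4}\right) \left(-21\right) \frac{102}{1339} = \frac{7}{12} \cdot \frac{102}{1339} = \frac{119}{2678}$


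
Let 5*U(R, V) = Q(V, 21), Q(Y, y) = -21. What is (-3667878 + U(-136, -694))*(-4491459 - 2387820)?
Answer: 126161924964669/5 ≈ 2.5232e+13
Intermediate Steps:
U(R, V) = -21/5 (U(R, V) = (⅕)*(-21) = -21/5)
(-3667878 + U(-136, -694))*(-4491459 - 2387820) = (-3667878 - 21/5)*(-4491459 - 2387820) = -18339411/5*(-6879279) = 126161924964669/5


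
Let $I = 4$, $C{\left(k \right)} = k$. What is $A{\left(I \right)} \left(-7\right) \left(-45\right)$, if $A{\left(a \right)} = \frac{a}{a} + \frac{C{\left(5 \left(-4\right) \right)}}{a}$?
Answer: $-1260$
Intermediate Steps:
$A{\left(a \right)} = 1 - \frac{20}{a}$ ($A{\left(a \right)} = \frac{a}{a} + \frac{5 \left(-4\right)}{a} = 1 - \frac{20}{a}$)
$A{\left(I \right)} \left(-7\right) \left(-45\right) = \frac{-20 + 4}{4} \left(-7\right) \left(-45\right) = \frac{1}{4} \left(-16\right) \left(-7\right) \left(-45\right) = \left(-4\right) \left(-7\right) \left(-45\right) = 28 \left(-45\right) = -1260$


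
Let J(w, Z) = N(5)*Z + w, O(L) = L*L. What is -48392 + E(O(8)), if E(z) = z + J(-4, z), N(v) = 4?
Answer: -48076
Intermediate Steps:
O(L) = L**2
J(w, Z) = w + 4*Z (J(w, Z) = 4*Z + w = w + 4*Z)
E(z) = -4 + 5*z (E(z) = z + (-4 + 4*z) = -4 + 5*z)
-48392 + E(O(8)) = -48392 + (-4 + 5*8**2) = -48392 + (-4 + 5*64) = -48392 + (-4 + 320) = -48392 + 316 = -48076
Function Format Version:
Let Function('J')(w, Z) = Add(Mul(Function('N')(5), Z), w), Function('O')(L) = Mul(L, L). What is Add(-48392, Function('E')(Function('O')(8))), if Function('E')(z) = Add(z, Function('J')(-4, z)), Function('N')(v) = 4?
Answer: -48076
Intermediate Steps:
Function('O')(L) = Pow(L, 2)
Function('J')(w, Z) = Add(w, Mul(4, Z)) (Function('J')(w, Z) = Add(Mul(4, Z), w) = Add(w, Mul(4, Z)))
Function('E')(z) = Add(-4, Mul(5, z)) (Function('E')(z) = Add(z, Add(-4, Mul(4, z))) = Add(-4, Mul(5, z)))
Add(-48392, Function('E')(Function('O')(8))) = Add(-48392, Add(-4, Mul(5, Pow(8, 2)))) = Add(-48392, Add(-4, Mul(5, 64))) = Add(-48392, Add(-4, 320)) = Add(-48392, 316) = -48076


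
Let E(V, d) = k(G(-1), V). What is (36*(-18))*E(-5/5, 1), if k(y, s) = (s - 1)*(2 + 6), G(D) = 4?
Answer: 10368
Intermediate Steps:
k(y, s) = -8 + 8*s (k(y, s) = (-1 + s)*8 = -8 + 8*s)
E(V, d) = -8 + 8*V
(36*(-18))*E(-5/5, 1) = (36*(-18))*(-8 + 8*(-5/5)) = -648*(-8 + 8*(-5*⅕)) = -648*(-8 + 8*(-1)) = -648*(-8 - 8) = -648*(-16) = 10368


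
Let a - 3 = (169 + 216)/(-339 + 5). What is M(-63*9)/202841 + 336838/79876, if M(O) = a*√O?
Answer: 168419/39938 + 5553*I*√7/67748894 ≈ 4.217 + 0.00021686*I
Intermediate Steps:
a = 617/334 (a = 3 + (169 + 216)/(-339 + 5) = 3 + 385/(-334) = 3 + 385*(-1/334) = 3 - 385/334 = 617/334 ≈ 1.8473)
M(O) = 617*√O/334
M(-63*9)/202841 + 336838/79876 = (617*√(-63*9)/334)/202841 + 336838/79876 = (617*√(-567)/334)*(1/202841) + 336838*(1/79876) = (617*(9*I*√7)/334)*(1/202841) + 168419/39938 = (5553*I*√7/334)*(1/202841) + 168419/39938 = 5553*I*√7/67748894 + 168419/39938 = 168419/39938 + 5553*I*√7/67748894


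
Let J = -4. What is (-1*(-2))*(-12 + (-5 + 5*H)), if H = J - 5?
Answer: -124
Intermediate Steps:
H = -9 (H = -4 - 5 = -9)
(-1*(-2))*(-12 + (-5 + 5*H)) = (-1*(-2))*(-12 + (-5 + 5*(-9))) = 2*(-12 + (-5 - 45)) = 2*(-12 - 50) = 2*(-62) = -124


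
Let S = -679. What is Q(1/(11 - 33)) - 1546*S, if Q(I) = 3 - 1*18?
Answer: 1049719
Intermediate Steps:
Q(I) = -15 (Q(I) = 3 - 18 = -15)
Q(1/(11 - 33)) - 1546*S = -15 - 1546*(-679) = -15 + 1049734 = 1049719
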